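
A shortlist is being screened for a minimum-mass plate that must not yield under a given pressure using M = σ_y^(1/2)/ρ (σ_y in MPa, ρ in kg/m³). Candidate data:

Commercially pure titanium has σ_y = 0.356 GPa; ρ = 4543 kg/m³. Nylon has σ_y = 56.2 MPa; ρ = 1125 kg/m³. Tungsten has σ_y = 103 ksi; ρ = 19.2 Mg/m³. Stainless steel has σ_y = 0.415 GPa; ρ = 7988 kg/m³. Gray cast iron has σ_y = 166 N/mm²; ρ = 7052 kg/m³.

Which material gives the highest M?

After converting to SI:
  commercially pure titanium: σ_y = 356.0 MPa, ρ = 4543 kg/m³
  nylon: σ_y = 56.20 MPa, ρ = 1125 kg/m³
  tungsten: σ_y = 710.2 MPa, ρ = 19200 kg/m³
  stainless steel: σ_y = 415.0 MPa, ρ = 7988 kg/m³
  gray cast iron: σ_y = 166.0 MPa, ρ = 7052 kg/m³
  nylon: M = 6.66×10⁻³
  commercially pure titanium: M = 4.15×10⁻³
  stainless steel: M = 2.55×10⁻³
  gray cast iron: M = 1.83×10⁻³
  tungsten: M = 1.39×10⁻³
The maximum is for nylon.

nylon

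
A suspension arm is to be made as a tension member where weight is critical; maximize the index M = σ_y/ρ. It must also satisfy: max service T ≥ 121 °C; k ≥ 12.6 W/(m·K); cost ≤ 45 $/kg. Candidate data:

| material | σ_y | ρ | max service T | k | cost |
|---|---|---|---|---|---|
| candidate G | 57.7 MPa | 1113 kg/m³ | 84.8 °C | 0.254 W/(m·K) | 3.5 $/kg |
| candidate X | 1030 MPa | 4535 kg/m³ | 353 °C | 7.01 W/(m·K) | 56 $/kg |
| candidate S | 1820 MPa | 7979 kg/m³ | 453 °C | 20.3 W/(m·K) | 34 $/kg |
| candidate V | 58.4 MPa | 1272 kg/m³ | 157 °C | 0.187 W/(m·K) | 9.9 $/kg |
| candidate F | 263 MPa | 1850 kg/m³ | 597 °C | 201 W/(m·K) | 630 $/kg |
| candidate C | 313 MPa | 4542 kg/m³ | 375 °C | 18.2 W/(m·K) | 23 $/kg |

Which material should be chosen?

candidate S

Screen on constraints: max service T ≥ 121 °C; k ≥ 12.6 W/(m·K); cost ≤ 45 $/kg. Survivors: candidate S, candidate C.
Evaluate M for each candidate:
  candidate S: M = 228 kN·m/kg
  candidate C: M = 68.9 kN·m/kg
Candidate S ranks first.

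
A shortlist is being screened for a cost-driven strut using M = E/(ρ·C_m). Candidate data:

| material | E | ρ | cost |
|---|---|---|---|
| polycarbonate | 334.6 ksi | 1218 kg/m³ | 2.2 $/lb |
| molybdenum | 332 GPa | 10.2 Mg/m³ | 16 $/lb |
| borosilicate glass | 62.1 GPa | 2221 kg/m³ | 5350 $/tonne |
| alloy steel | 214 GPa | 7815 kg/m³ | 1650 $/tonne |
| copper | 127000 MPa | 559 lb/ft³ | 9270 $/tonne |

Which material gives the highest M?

Normalizing units and computing the index:
  polycarbonate: E = 2.307 GPa, ρ = 1218 kg/m³, cost = 4.850 $/kg
  molybdenum: E = 332.0 GPa, ρ = 10200 kg/m³, cost = 35.27 $/kg
  borosilicate glass: E = 62.10 GPa, ρ = 2221 kg/m³, cost = 5.350 $/kg
  alloy steel: E = 214.0 GPa, ρ = 7815 kg/m³, cost = 1.650 $/kg
  copper: E = 127.0 GPa, ρ = 8954 kg/m³, cost = 9.270 $/kg
  alloy steel: M = 16.6 MN·m per $
  borosilicate glass: M = 5.23 MN·m per $
  copper: M = 1.53 MN·m per $
  molybdenum: M = 0.923 MN·m per $
  polycarbonate: M = 0.391 MN·m per $
Highest index: alloy steel.

alloy steel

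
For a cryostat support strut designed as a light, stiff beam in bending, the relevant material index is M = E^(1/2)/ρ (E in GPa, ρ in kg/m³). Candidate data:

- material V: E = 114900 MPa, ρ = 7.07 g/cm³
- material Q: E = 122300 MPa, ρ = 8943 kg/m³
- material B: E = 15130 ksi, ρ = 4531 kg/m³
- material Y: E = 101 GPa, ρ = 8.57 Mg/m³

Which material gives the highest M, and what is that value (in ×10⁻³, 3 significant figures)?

material B, M = 2.25×10⁻³

Putting every candidate on a common basis:
  material V: E = 114.9 GPa, ρ = 7070 kg/m³
  material Q: E = 122.3 GPa, ρ = 8943 kg/m³
  material B: E = 104.3 GPa, ρ = 4531 kg/m³
  material Y: E = 101.0 GPa, ρ = 8570 kg/m³
  material B: M = 2.25×10⁻³
  material V: M = 1.52×10⁻³
  material Q: M = 1.24×10⁻³
  material Y: M = 1.17×10⁻³
The maximum is for material B.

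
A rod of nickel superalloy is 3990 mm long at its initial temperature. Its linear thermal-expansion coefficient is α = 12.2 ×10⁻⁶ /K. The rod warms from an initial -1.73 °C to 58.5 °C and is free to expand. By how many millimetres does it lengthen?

2.93 mm

ΔT = 58.5 − (-1.73) = 60.23 K.
ΔL = α·L₀·ΔT = 12.2×10⁻⁶ × 3990 mm × 60.23 K = 2.93 mm.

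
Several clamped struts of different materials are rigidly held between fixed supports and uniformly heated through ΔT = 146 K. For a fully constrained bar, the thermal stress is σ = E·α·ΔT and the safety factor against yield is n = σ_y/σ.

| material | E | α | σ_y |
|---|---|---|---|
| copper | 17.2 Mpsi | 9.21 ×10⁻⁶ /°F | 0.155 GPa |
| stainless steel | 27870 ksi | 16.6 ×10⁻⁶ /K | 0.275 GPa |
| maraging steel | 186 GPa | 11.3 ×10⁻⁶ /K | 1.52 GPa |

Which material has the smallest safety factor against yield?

In consistent units (E in GPa, α in ×10⁻⁶/K, σ_y in MPa):
  copper: E = 118.6, α = 16.6, σ_y = 155.0 → σ = 287 MPa, n = 0.540
  stainless steel: E = 192.2, α = 16.6, σ_y = 275.0 → σ = 466 MPa, n = 0.590
  maraging steel: E = 186.0, α = 11.3, σ_y = 1520 → σ = 307 MPa, n = 4.95
Copper has the lowest safety factor, n = 0.540.

copper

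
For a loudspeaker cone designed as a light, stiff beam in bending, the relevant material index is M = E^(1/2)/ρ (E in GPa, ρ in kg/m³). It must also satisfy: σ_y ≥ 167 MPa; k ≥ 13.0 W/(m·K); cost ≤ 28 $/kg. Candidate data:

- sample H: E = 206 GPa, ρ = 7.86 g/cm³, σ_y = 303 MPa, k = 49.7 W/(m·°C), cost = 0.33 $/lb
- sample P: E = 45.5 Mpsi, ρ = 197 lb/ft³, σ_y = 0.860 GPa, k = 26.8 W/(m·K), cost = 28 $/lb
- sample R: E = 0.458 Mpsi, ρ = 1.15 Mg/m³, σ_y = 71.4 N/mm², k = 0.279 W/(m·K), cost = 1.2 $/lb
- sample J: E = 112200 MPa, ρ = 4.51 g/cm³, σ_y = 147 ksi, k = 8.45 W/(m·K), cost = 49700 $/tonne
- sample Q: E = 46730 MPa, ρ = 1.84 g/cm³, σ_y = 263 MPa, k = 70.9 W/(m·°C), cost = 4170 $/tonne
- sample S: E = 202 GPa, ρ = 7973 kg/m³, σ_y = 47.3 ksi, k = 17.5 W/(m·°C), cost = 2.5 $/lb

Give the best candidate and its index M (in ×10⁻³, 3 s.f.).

sample Q, M = 3.72×10⁻³

Screen on constraints: σ_y ≥ 167 MPa; k ≥ 13.0 W/(m·K); cost ≤ 28 $/kg. Survivors: sample H, sample Q, sample S.
Normalizing units and computing the index:
  sample H: E = 206.0 GPa, ρ = 7860 kg/m³
  sample Q: E = 46.73 GPa, ρ = 1840 kg/m³
  sample S: E = 202.0 GPa, ρ = 7973 kg/m³
  sample Q: M = 3.72×10⁻³
  sample H: M = 1.83×10⁻³
  sample S: M = 1.78×10⁻³
Highest index: sample Q.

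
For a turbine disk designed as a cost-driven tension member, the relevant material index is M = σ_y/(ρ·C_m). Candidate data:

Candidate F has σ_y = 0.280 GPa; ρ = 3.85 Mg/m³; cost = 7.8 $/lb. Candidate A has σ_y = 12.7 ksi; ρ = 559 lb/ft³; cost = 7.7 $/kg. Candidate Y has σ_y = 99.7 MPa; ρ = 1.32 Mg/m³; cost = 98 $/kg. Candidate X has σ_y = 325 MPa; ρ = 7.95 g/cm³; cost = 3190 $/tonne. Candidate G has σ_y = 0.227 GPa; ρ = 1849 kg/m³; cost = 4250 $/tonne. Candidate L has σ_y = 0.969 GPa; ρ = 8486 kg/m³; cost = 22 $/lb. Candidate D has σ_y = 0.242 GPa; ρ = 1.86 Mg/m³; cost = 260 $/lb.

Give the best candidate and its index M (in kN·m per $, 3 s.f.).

candidate G, M = 28.9 kN·m per $

Normalizing units and computing the index:
  candidate F: σ_y = 280.0 MPa, ρ = 3850 kg/m³, cost = 17.20 $/kg
  candidate A: σ_y = 87.56 MPa, ρ = 8954 kg/m³, cost = 7.700 $/kg
  candidate Y: σ_y = 99.70 MPa, ρ = 1320 kg/m³, cost = 98.00 $/kg
  candidate X: σ_y = 325.0 MPa, ρ = 7950 kg/m³, cost = 3.190 $/kg
  candidate G: σ_y = 227.0 MPa, ρ = 1849 kg/m³, cost = 4.250 $/kg
  candidate L: σ_y = 969.0 MPa, ρ = 8486 kg/m³, cost = 48.50 $/kg
  candidate D: σ_y = 242.0 MPa, ρ = 1860 kg/m³, cost = 573.2 $/kg
  candidate G: M = 28.9 kN·m per $
  candidate X: M = 12.8 kN·m per $
  candidate F: M = 4.23 kN·m per $
  candidate L: M = 2.35 kN·m per $
  candidate A: M = 1.27 kN·m per $
  candidate Y: M = 0.771 kN·m per $
  candidate D: M = 0.227 kN·m per $
Candidate G ranks first.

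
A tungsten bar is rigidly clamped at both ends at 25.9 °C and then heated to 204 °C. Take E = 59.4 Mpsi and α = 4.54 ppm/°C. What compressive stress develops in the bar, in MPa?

E = 59.4 Mpsi = 409.5 GPa.
ΔT = 178.1 K. Constrained thermal stress σ = E·α·ΔT = 409.5×10³ MPa × 4.54×10⁻⁶ × 178.1 = 331 MPa (compressive).

331 MPa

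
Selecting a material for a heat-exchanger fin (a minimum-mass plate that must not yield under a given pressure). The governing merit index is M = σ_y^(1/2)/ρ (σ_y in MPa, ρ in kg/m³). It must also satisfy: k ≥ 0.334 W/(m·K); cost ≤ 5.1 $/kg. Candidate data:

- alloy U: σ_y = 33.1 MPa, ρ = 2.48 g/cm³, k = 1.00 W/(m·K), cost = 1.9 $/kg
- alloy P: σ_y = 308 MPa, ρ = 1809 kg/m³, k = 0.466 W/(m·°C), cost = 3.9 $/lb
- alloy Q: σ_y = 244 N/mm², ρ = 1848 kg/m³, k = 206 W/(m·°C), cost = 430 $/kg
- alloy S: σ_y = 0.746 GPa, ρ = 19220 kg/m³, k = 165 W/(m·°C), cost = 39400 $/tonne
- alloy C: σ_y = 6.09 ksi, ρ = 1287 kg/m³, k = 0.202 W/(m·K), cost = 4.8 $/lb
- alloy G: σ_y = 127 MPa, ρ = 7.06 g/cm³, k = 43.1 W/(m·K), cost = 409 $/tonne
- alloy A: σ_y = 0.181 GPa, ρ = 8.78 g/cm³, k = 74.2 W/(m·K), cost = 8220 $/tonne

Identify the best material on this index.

Screen on constraints: k ≥ 0.334 W/(m·K); cost ≤ 5.1 $/kg. Survivors: alloy U, alloy G.
Normalizing units and computing the index:
  alloy U: σ_y = 33.10 MPa, ρ = 2480 kg/m³
  alloy G: σ_y = 127.0 MPa, ρ = 7060 kg/m³
  alloy U: M = 2.32×10⁻³
  alloy G: M = 1.60×10⁻³
Highest index: alloy U.

alloy U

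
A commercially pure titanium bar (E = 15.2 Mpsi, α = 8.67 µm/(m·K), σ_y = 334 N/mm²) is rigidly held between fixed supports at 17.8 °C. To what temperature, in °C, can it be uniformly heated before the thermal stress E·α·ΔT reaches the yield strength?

385 °C

E = 15.2 Mpsi = 104.8 GPa.
σ_y = 334 N/mm² = 334.0 MPa.
E·α·ΔT = 334.0 MPa ⇒ ΔT = 334.0 / (104.8×10³ × 8.67×10⁻⁶) = 367.6 K.
T = 17.8 + 367.6 = 385.4 °C.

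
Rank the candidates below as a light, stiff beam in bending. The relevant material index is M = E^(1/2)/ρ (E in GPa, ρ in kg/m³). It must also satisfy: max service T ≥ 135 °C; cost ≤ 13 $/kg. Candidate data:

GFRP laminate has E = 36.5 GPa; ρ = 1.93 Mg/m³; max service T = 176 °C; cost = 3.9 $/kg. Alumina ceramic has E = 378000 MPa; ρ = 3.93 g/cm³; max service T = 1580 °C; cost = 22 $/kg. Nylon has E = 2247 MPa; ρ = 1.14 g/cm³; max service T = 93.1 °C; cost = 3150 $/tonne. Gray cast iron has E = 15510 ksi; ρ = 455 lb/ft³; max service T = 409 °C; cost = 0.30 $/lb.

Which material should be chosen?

GFRP laminate

Screen on constraints: max service T ≥ 135 °C; cost ≤ 13 $/kg. Survivors: GFRP laminate, gray cast iron.
After converting to SI:
  GFRP laminate: E = 36.50 GPa, ρ = 1930 kg/m³
  gray cast iron: E = 106.9 GPa, ρ = 7288 kg/m³
  GFRP laminate: M = 3.13×10⁻³
  gray cast iron: M = 1.42×10⁻³
GFRP laminate ranks first.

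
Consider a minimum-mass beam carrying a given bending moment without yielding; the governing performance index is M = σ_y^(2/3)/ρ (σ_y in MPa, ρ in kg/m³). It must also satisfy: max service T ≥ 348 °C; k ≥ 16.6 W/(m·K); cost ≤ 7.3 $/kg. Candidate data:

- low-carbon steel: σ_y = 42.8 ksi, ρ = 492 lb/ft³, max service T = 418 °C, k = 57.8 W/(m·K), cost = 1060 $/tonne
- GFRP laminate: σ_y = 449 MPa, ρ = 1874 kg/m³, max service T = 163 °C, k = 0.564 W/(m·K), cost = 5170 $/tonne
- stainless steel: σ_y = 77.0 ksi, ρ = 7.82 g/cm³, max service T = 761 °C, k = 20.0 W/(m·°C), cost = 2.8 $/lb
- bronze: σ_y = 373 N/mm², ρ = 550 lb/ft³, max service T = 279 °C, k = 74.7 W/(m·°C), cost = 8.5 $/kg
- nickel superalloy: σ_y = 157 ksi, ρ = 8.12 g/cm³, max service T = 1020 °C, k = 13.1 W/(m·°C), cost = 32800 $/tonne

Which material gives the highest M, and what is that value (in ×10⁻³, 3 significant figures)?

stainless steel, M = 8.38×10⁻³

Screen on constraints: max service T ≥ 348 °C; k ≥ 16.6 W/(m·K); cost ≤ 7.3 $/kg. Survivors: low-carbon steel, stainless steel.
After converting to SI:
  low-carbon steel: σ_y = 295.1 MPa, ρ = 7881 kg/m³
  stainless steel: σ_y = 530.9 MPa, ρ = 7820 kg/m³
  stainless steel: M = 8.38×10⁻³
  low-carbon steel: M = 5.62×10⁻³
Stainless steel ranks first.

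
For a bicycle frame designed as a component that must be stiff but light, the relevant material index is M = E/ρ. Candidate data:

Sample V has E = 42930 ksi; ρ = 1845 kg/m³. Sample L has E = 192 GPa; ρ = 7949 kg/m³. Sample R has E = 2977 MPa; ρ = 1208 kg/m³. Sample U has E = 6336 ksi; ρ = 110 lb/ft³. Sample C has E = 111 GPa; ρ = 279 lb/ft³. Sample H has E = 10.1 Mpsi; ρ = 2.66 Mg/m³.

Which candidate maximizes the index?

Normalizing units and computing the index:
  sample V: E = 296.0 GPa, ρ = 1845 kg/m³
  sample L: E = 192.0 GPa, ρ = 7949 kg/m³
  sample R: E = 2.977 GPa, ρ = 1208 kg/m³
  sample U: E = 43.69 GPa, ρ = 1762 kg/m³
  sample C: E = 111.0 GPa, ρ = 4469 kg/m³
  sample H: E = 69.64 GPa, ρ = 2660 kg/m³
  sample V: M = 160 MN·m/kg
  sample H: M = 26.2 MN·m/kg
  sample C: M = 24.8 MN·m/kg
  sample U: M = 24.8 MN·m/kg
  sample L: M = 24.2 MN·m/kg
  sample R: M = 2.46 MN·m/kg
Highest index: sample V.

sample V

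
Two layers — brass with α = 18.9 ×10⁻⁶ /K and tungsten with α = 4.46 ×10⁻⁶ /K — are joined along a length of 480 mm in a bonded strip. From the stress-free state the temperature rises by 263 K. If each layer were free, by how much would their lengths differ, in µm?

1820 µm

Δα = |18.9 − 4.46|×10⁻⁶/K = 14.4×10⁻⁶/K.
ΔL_mismatch = Δα·L·ΔT = 14.4×10⁻⁶ × 480.0 mm × 263.0 K = 1820 µm.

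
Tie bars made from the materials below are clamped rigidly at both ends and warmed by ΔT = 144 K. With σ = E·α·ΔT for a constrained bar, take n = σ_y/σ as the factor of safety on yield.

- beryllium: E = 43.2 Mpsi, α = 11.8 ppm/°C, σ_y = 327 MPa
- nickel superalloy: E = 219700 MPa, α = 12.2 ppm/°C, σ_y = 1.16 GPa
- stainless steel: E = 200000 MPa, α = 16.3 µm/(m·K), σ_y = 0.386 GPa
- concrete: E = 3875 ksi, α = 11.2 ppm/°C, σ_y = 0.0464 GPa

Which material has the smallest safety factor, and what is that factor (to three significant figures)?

beryllium, n = 0.646

With everything in SI (GPa, ×10⁻⁶/K, MPa):
  beryllium: E = 297.9, α = 11.8, σ_y = 327.0 → σ = 506 MPa, n = 0.646
  nickel superalloy: E = 219.7, α = 12.2, σ_y = 1160 → σ = 386 MPa, n = 3.01
  stainless steel: E = 200.0, α = 16.3, σ_y = 386.0 → σ = 469 MPa, n = 0.822
  concrete: E = 26.72, α = 11.2, σ_y = 46.40 → σ = 43.1 MPa, n = 1.08
The minimum is beryllium at n = 0.646.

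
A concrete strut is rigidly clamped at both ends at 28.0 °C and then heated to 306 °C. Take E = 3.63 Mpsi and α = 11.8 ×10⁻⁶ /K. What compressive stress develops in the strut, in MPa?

82.1 MPa

E = 3.63 Mpsi = 25.03 GPa.
ΔT = 278.0 K. Constrained thermal stress σ = E·α·ΔT = 25.03×10³ MPa × 11.8×10⁻⁶ × 278.0 = 82.1 MPa (compressive).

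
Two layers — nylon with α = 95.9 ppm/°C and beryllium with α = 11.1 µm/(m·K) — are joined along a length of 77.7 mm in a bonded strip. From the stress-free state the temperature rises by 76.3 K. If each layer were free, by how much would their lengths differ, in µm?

503 µm

Δα = |95.9 − 11.1|×10⁻⁶/K = 84.8×10⁻⁶/K.
ΔL_mismatch = Δα·L·ΔT = 84.8×10⁻⁶ × 77.7 mm × 76.3 K = 503 µm.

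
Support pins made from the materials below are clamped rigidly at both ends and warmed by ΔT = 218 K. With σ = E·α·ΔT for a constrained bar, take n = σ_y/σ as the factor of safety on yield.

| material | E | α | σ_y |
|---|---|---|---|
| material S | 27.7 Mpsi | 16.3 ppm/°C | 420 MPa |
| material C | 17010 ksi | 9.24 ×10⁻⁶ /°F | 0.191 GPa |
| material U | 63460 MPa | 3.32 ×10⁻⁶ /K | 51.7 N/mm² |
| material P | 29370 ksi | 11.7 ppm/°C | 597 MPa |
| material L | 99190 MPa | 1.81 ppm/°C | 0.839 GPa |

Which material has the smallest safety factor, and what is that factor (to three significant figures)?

Converting E to GPa, α to ×10⁻⁶/K, σ_y to MPa, then σ and n for each:
  material S: E = 191.0, α = 16.3, σ_y = 420.0 → σ = 679 MPa, n = 0.619
  material C: E = 117.3, α = 16.6, σ_y = 191.0 → σ = 425 MPa, n = 0.449
  material U: E = 63.46, α = 3.32, σ_y = 51.70 → σ = 45.9 MPa, n = 1.13
  material P: E = 202.5, α = 11.7, σ_y = 597.0 → σ = 516 MPa, n = 1.16
  material L: E = 99.19, α = 1.81, σ_y = 839.0 → σ = 39.1 MPa, n = 21.4
The minimum is material C at n = 0.449.

material C, n = 0.449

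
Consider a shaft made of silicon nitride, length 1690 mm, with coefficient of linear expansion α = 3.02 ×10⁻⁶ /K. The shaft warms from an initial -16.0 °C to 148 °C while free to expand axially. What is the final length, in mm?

1690.8 mm

ΔT = 148 − (-16.0) = 164.0 K.
ΔL = α·L₀·ΔT = 3.02×10⁻⁶ × 1690 mm × 164.0 K = 0.837 mm.
L = L₀ + ΔL = 1690 + 0.837 = 1690.8 mm.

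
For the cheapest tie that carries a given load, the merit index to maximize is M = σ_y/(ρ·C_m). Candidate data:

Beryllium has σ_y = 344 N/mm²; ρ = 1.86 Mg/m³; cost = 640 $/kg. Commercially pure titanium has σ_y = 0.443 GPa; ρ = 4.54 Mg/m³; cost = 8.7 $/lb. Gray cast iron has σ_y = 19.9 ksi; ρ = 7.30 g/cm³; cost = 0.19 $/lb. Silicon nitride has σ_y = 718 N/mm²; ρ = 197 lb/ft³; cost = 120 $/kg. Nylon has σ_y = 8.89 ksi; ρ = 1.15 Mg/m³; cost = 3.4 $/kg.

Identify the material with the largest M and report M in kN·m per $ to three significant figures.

Normalizing units and computing the index:
  beryllium: σ_y = 344.0 MPa, ρ = 1860 kg/m³, cost = 640.0 $/kg
  commercially pure titanium: σ_y = 443.0 MPa, ρ = 4540 kg/m³, cost = 19.18 $/kg
  gray cast iron: σ_y = 137.2 MPa, ρ = 7300 kg/m³, cost = 0.4189 $/kg
  silicon nitride: σ_y = 718.0 MPa, ρ = 3156 kg/m³, cost = 120.0 $/kg
  nylon: σ_y = 61.29 MPa, ρ = 1150 kg/m³, cost = 3.400 $/kg
  gray cast iron: M = 44.9 kN·m per $
  nylon: M = 15.7 kN·m per $
  commercially pure titanium: M = 5.09 kN·m per $
  silicon nitride: M = 1.90 kN·m per $
  beryllium: M = 0.289 kN·m per $
Gray cast iron ranks first.

gray cast iron, M = 44.9 kN·m per $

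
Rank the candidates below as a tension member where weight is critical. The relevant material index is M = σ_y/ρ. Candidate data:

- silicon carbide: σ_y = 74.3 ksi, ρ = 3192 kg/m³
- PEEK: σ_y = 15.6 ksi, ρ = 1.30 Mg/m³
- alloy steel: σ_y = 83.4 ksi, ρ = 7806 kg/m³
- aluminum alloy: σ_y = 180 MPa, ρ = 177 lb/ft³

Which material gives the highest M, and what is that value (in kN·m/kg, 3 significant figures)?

Putting every candidate on a common basis:
  silicon carbide: σ_y = 512.3 MPa, ρ = 3192 kg/m³
  PEEK: σ_y = 107.6 MPa, ρ = 1300 kg/m³
  alloy steel: σ_y = 575.0 MPa, ρ = 7806 kg/m³
  aluminum alloy: σ_y = 180.0 MPa, ρ = 2835 kg/m³
  silicon carbide: M = 160 kN·m/kg
  PEEK: M = 82.7 kN·m/kg
  alloy steel: M = 73.7 kN·m/kg
  aluminum alloy: M = 63.5 kN·m/kg
Silicon carbide has the largest M.

silicon carbide, M = 160 kN·m/kg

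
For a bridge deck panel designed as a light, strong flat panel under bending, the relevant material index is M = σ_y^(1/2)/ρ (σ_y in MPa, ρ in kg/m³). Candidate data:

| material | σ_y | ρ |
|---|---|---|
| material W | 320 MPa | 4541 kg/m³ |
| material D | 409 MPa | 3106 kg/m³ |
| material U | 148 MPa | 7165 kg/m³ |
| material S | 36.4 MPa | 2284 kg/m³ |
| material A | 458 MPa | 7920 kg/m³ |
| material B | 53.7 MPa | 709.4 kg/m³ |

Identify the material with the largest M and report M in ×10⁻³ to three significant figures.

Evaluate M for each candidate:
  material B: M = 10.3×10⁻³
  material D: M = 6.51×10⁻³
  material W: M = 3.94×10⁻³
  material A: M = 2.70×10⁻³
  material S: M = 2.64×10⁻³
  material U: M = 1.70×10⁻³
Material B has the largest M.

material B, M = 10.3×10⁻³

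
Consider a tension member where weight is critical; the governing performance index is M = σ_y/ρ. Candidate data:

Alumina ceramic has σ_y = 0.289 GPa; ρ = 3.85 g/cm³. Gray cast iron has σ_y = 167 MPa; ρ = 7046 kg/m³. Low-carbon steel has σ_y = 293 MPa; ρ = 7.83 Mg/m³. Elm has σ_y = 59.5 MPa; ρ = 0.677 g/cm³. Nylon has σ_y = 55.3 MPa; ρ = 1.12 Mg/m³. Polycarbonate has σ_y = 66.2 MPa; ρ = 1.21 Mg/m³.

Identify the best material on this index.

elm

After converting to SI:
  alumina ceramic: σ_y = 289.0 MPa, ρ = 3850 kg/m³
  gray cast iron: σ_y = 167.0 MPa, ρ = 7046 kg/m³
  low-carbon steel: σ_y = 293.0 MPa, ρ = 7830 kg/m³
  elm: σ_y = 59.50 MPa, ρ = 677.0 kg/m³
  nylon: σ_y = 55.30 MPa, ρ = 1120 kg/m³
  polycarbonate: σ_y = 66.20 MPa, ρ = 1210 kg/m³
  elm: M = 87.9 kN·m/kg
  alumina ceramic: M = 75.1 kN·m/kg
  polycarbonate: M = 54.7 kN·m/kg
  nylon: M = 49.4 kN·m/kg
  low-carbon steel: M = 37.4 kN·m/kg
  gray cast iron: M = 23.7 kN·m/kg
Highest index: elm.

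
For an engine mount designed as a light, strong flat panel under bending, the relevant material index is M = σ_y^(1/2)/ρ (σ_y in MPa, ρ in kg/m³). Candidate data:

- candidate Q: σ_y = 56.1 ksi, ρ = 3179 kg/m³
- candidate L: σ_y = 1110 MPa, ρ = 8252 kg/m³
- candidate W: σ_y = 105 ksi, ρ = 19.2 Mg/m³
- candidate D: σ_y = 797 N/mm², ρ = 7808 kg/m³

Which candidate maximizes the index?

candidate Q

After converting to SI:
  candidate Q: σ_y = 386.8 MPa, ρ = 3179 kg/m³
  candidate L: σ_y = 1110 MPa, ρ = 8252 kg/m³
  candidate W: σ_y = 723.9 MPa, ρ = 19200 kg/m³
  candidate D: σ_y = 797.0 MPa, ρ = 7808 kg/m³
  candidate Q: M = 6.19×10⁻³
  candidate L: M = 4.04×10⁻³
  candidate D: M = 3.62×10⁻³
  candidate W: M = 1.40×10⁻³
Highest index: candidate Q.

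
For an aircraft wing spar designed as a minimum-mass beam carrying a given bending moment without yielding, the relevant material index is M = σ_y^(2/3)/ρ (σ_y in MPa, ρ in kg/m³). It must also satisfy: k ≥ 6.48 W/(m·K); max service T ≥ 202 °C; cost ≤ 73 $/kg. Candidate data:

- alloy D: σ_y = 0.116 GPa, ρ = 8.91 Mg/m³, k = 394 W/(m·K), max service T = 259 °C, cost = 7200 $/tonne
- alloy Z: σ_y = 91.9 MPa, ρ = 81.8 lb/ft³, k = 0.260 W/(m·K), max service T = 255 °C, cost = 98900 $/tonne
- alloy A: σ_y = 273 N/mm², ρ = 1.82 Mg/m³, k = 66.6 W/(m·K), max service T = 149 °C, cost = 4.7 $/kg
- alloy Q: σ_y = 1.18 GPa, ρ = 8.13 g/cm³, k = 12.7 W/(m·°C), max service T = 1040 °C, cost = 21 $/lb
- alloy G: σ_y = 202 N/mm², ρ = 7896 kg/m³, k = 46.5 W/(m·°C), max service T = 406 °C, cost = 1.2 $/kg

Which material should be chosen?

Screen on constraints: k ≥ 6.48 W/(m·K); max service T ≥ 202 °C; cost ≤ 73 $/kg. Survivors: alloy D, alloy Q, alloy G.
Convert each candidate to consistent units, then evaluate M:
  alloy D: σ_y = 116.0 MPa, ρ = 8910 kg/m³
  alloy Q: σ_y = 1180 MPa, ρ = 8130 kg/m³
  alloy G: σ_y = 202.0 MPa, ρ = 7896 kg/m³
  alloy Q: M = 13.7×10⁻³
  alloy G: M = 4.36×10⁻³
  alloy D: M = 2.67×10⁻³
The maximum is for alloy Q.

alloy Q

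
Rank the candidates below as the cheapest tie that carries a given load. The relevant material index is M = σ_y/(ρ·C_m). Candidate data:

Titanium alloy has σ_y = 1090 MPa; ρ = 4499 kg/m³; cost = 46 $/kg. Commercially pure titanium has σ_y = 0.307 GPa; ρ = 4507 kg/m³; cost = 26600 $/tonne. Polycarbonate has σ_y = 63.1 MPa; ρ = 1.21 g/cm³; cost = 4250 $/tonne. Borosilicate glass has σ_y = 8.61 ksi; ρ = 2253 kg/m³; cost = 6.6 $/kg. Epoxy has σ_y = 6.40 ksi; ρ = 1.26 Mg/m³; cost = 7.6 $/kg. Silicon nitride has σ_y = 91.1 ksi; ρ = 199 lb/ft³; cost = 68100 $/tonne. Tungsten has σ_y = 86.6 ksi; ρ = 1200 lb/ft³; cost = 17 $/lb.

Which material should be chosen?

polycarbonate

After converting to SI:
  titanium alloy: σ_y = 1090 MPa, ρ = 4499 kg/m³, cost = 46.00 $/kg
  commercially pure titanium: σ_y = 307.0 MPa, ρ = 4507 kg/m³, cost = 26.60 $/kg
  polycarbonate: σ_y = 63.10 MPa, ρ = 1210 kg/m³, cost = 4.250 $/kg
  borosilicate glass: σ_y = 59.36 MPa, ρ = 2253 kg/m³, cost = 6.600 $/kg
  epoxy: σ_y = 44.13 MPa, ρ = 1260 kg/m³, cost = 7.600 $/kg
  silicon nitride: σ_y = 628.1 MPa, ρ = 3188 kg/m³, cost = 68.10 $/kg
  tungsten: σ_y = 597.1 MPa, ρ = 19220 kg/m³, cost = 37.48 $/kg
  polycarbonate: M = 12.3 kN·m per $
  titanium alloy: M = 5.27 kN·m per $
  epoxy: M = 4.61 kN·m per $
  borosilicate glass: M = 3.99 kN·m per $
  silicon nitride: M = 2.89 kN·m per $
  commercially pure titanium: M = 2.56 kN·m per $
  tungsten: M = 0.829 kN·m per $
The maximum is for polycarbonate.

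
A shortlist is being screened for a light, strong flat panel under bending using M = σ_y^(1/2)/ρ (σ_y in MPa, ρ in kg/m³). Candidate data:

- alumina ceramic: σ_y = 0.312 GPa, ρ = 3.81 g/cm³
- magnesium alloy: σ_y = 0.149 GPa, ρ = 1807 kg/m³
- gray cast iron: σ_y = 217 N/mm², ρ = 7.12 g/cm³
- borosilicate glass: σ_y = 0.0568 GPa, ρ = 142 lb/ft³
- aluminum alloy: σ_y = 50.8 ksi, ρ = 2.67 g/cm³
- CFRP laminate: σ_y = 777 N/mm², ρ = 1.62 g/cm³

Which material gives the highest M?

Convert each candidate to consistent units, then evaluate M:
  alumina ceramic: σ_y = 312.0 MPa, ρ = 3810 kg/m³
  magnesium alloy: σ_y = 149.0 MPa, ρ = 1807 kg/m³
  gray cast iron: σ_y = 217.0 MPa, ρ = 7120 kg/m³
  borosilicate glass: σ_y = 56.80 MPa, ρ = 2275 kg/m³
  aluminum alloy: σ_y = 350.3 MPa, ρ = 2670 kg/m³
  CFRP laminate: σ_y = 777.0 MPa, ρ = 1620 kg/m³
  CFRP laminate: M = 17.2×10⁻³
  aluminum alloy: M = 7.01×10⁻³
  magnesium alloy: M = 6.76×10⁻³
  alumina ceramic: M = 4.64×10⁻³
  borosilicate glass: M = 3.31×10⁻³
  gray cast iron: M = 2.07×10⁻³
CFRP laminate ranks first.

CFRP laminate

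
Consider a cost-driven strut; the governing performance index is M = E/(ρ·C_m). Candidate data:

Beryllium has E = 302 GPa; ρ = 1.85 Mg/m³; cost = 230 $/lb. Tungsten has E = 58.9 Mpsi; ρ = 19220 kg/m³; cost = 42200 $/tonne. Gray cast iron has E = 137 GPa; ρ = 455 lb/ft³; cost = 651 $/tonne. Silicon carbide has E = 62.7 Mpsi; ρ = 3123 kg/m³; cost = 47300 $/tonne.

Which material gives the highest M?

Normalizing units and computing the index:
  beryllium: E = 302.0 GPa, ρ = 1850 kg/m³, cost = 507.1 $/kg
  tungsten: E = 406.1 GPa, ρ = 19220 kg/m³, cost = 42.20 $/kg
  gray cast iron: E = 137.0 GPa, ρ = 7288 kg/m³, cost = 0.6510 $/kg
  silicon carbide: E = 432.3 GPa, ρ = 3123 kg/m³, cost = 47.30 $/kg
  gray cast iron: M = 28.9 MN·m per $
  silicon carbide: M = 2.93 MN·m per $
  tungsten: M = 0.501 MN·m per $
  beryllium: M = 0.322 MN·m per $
The maximum is for gray cast iron.

gray cast iron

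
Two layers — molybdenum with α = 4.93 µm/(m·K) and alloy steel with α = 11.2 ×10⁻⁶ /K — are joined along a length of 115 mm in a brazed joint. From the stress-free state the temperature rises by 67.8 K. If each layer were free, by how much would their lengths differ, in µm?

Δα = |4.93 − 11.2|×10⁻⁶/K = 6.27×10⁻⁶/K.
ΔL_mismatch = Δα·L·ΔT = 6.27×10⁻⁶ × 115.0 mm × 67.8 K = 48.9 µm.

48.9 µm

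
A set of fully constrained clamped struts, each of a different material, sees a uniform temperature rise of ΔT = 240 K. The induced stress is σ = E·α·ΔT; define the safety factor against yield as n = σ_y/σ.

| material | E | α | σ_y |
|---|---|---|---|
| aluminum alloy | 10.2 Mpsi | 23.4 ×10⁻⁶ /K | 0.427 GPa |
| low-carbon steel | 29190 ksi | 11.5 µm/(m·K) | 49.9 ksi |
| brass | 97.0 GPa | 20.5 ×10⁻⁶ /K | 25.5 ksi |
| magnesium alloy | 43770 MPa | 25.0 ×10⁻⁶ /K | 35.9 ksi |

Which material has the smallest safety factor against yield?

brass

Converting E to GPa, α to ×10⁻⁶/K, σ_y to MPa, then σ and n for each:
  aluminum alloy: E = 70.33, α = 23.4, σ_y = 427.0 → σ = 395 MPa, n = 1.08
  low-carbon steel: E = 201.3, α = 11.5, σ_y = 344.0 → σ = 555 MPa, n = 0.619
  brass: E = 97.00, α = 20.5, σ_y = 175.8 → σ = 477 MPa, n = 0.368
  magnesium alloy: E = 43.77, α = 25.0, σ_y = 247.5 → σ = 263 MPa, n = 0.943
Brass has the lowest safety factor, n = 0.368.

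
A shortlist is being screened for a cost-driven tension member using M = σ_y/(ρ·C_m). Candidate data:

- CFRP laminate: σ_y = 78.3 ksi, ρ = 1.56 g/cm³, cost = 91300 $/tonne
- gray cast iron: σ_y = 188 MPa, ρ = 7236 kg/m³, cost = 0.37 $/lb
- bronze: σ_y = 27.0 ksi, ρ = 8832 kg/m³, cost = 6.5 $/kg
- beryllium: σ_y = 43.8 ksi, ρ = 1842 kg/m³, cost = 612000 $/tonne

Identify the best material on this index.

In SI units:
  CFRP laminate: σ_y = 539.9 MPa, ρ = 1560 kg/m³, cost = 91.30 $/kg
  gray cast iron: σ_y = 188.0 MPa, ρ = 7236 kg/m³, cost = 0.8157 $/kg
  bronze: σ_y = 186.2 MPa, ρ = 8832 kg/m³, cost = 6.500 $/kg
  beryllium: σ_y = 302.0 MPa, ρ = 1842 kg/m³, cost = 612.0 $/kg
  gray cast iron: M = 31.9 kN·m per $
  CFRP laminate: M = 3.79 kN·m per $
  bronze: M = 3.24 kN·m per $
  beryllium: M = 0.268 kN·m per $
Highest index: gray cast iron.

gray cast iron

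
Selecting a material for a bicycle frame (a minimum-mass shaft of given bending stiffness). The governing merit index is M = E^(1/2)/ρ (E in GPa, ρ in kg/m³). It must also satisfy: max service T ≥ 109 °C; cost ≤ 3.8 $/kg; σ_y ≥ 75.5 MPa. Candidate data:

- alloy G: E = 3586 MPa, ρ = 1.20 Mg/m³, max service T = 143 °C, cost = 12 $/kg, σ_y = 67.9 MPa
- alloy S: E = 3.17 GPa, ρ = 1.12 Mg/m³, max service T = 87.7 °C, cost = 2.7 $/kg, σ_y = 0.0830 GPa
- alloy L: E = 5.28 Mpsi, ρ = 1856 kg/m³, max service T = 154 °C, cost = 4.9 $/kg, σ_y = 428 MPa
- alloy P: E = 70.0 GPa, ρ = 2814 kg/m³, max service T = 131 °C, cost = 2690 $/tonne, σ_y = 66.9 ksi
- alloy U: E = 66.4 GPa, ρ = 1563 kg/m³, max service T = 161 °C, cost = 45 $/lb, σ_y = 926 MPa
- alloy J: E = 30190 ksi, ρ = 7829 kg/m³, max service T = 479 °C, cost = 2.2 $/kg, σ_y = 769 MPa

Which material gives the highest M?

Screen on constraints: max service T ≥ 109 °C; cost ≤ 3.8 $/kg; σ_y ≥ 75.5 MPa. Survivors: alloy P, alloy J.
Convert each candidate to consistent units, then evaluate M:
  alloy P: E = 70.00 GPa, ρ = 2814 kg/m³
  alloy J: E = 208.2 GPa, ρ = 7829 kg/m³
  alloy P: M = 2.97×10⁻³
  alloy J: M = 1.84×10⁻³
Highest index: alloy P.

alloy P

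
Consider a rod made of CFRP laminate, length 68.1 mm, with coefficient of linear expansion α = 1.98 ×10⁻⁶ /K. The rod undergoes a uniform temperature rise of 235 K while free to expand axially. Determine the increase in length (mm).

0.0317 mm

ΔL = α·L₀·ΔT = 1.98×10⁻⁶ × 68.1 mm × 235.0 K = 0.0317 mm.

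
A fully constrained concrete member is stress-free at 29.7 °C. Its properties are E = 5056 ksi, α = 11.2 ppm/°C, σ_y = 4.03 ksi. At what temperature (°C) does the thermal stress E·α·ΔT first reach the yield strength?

101 °C

E = 5056 ksi = 34.86 GPa.
σ_y = 4.03 ksi = 27.79 MPa.
E·α·ΔT = 27.79 MPa ⇒ ΔT = 27.79 / (34.86×10³ × 11.2×10⁻⁶) = 71.17 K.
T = 29.7 + 71.17 = 100.9 °C.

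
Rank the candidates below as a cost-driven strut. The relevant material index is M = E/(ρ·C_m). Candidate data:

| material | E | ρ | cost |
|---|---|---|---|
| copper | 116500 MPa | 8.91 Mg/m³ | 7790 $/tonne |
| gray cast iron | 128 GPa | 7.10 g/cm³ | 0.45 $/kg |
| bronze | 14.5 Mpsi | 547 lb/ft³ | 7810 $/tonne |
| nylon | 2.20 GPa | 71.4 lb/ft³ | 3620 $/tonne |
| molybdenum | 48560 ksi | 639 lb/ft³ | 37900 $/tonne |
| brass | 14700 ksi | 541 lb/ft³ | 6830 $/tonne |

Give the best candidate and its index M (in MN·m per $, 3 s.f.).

Putting every candidate on a common basis:
  copper: E = 116.5 GPa, ρ = 8910 kg/m³, cost = 7.790 $/kg
  gray cast iron: E = 128.0 GPa, ρ = 7100 kg/m³, cost = 0.4500 $/kg
  bronze: E = 99.97 GPa, ρ = 8762 kg/m³, cost = 7.810 $/kg
  nylon: E = 2.200 GPa, ρ = 1144 kg/m³, cost = 3.620 $/kg
  molybdenum: E = 334.8 GPa, ρ = 10240 kg/m³, cost = 37.90 $/kg
  brass: E = 101.4 GPa, ρ = 8666 kg/m³, cost = 6.830 $/kg
  gray cast iron: M = 40.1 MN·m per $
  brass: M = 1.71 MN·m per $
  copper: M = 1.68 MN·m per $
  bronze: M = 1.46 MN·m per $
  molybdenum: M = 0.863 MN·m per $
  nylon: M = 0.531 MN·m per $
The maximum is for gray cast iron.

gray cast iron, M = 40.1 MN·m per $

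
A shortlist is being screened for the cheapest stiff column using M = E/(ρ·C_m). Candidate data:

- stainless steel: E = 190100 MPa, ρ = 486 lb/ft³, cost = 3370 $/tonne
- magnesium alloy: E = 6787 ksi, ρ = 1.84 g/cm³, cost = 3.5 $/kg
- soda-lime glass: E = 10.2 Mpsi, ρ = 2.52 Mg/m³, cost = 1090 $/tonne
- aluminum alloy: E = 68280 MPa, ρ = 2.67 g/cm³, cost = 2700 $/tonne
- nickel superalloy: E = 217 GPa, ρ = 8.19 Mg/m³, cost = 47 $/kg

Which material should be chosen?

Convert each candidate to consistent units, then evaluate M:
  stainless steel: E = 190.1 GPa, ρ = 7785 kg/m³, cost = 3.370 $/kg
  magnesium alloy: E = 46.79 GPa, ρ = 1840 kg/m³, cost = 3.500 $/kg
  soda-lime glass: E = 70.33 GPa, ρ = 2520 kg/m³, cost = 1.090 $/kg
  aluminum alloy: E = 68.28 GPa, ρ = 2670 kg/m³, cost = 2.700 $/kg
  nickel superalloy: E = 217.0 GPa, ρ = 8190 kg/m³, cost = 47.00 $/kg
  soda-lime glass: M = 25.6 MN·m per $
  aluminum alloy: M = 9.47 MN·m per $
  magnesium alloy: M = 7.27 MN·m per $
  stainless steel: M = 7.25 MN·m per $
  nickel superalloy: M = 0.564 MN·m per $
Soda-lime glass has the largest M.

soda-lime glass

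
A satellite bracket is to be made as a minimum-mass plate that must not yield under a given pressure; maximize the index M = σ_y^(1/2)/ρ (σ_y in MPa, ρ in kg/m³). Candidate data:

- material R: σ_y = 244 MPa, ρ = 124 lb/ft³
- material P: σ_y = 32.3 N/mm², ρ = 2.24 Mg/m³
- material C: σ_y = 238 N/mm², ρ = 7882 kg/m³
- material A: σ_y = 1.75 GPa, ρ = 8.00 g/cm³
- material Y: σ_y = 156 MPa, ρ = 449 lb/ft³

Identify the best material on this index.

material R

Normalizing units and computing the index:
  material R: σ_y = 244.0 MPa, ρ = 1986 kg/m³
  material P: σ_y = 32.30 MPa, ρ = 2240 kg/m³
  material C: σ_y = 238.0 MPa, ρ = 7882 kg/m³
  material A: σ_y = 1750 MPa, ρ = 8000 kg/m³
  material Y: σ_y = 156.0 MPa, ρ = 7192 kg/m³
  material R: M = 7.86×10⁻³
  material A: M = 5.23×10⁻³
  material P: M = 2.54×10⁻³
  material C: M = 1.96×10⁻³
  material Y: M = 1.74×10⁻³
Highest index: material R.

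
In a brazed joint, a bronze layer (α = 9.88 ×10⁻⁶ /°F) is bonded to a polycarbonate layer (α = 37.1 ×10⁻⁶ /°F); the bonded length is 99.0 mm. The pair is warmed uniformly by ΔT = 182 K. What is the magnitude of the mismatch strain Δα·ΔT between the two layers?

bronze: α = 9.88×10⁻⁶/°F × 9/5 = 17.8×10⁻⁶/K.
polycarbonate: α = 37.1×10⁻⁶/°F × 9/5 = 66.8×10⁻⁶/K.
Δα = |17.8 − 66.8|×10⁻⁶/K = 49.0×10⁻⁶/K.
Mismatch strain = Δα·ΔT = 49.0×10⁻⁶ × 182.0 = 8.92×10⁻³.

8.92×10⁻³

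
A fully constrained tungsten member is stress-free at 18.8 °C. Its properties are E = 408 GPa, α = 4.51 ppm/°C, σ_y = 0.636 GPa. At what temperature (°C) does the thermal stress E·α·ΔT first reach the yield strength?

σ_y = 0.636 GPa = 636.0 MPa.
E·α·ΔT = 636.0 MPa ⇒ ΔT = 636.0 / (408.0×10³ × 4.51×10⁻⁶) = 345.6 K.
T = 18.8 + 345.6 = 364.4 °C.

364 °C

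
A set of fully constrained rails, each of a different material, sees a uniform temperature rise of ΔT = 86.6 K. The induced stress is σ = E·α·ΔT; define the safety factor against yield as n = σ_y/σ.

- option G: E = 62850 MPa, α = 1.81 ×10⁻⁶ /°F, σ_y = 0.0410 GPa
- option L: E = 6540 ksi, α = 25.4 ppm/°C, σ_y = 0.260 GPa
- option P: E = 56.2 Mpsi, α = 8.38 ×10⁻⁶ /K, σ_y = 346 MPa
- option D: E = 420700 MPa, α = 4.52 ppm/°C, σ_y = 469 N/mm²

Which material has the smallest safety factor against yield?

option P

In consistent units (E in GPa, α in ×10⁻⁶/K, σ_y in MPa):
  option G: E = 62.85, α = 3.26, σ_y = 41.00 → σ = 17.7 MPa, n = 2.31
  option L: E = 45.09, α = 25.4, σ_y = 260.0 → σ = 99.2 MPa, n = 2.62
  option P: E = 387.5, α = 8.38, σ_y = 346.0 → σ = 281 MPa, n = 1.23
  option D: E = 420.7, α = 4.52, σ_y = 469.0 → σ = 165 MPa, n = 2.85
Smallest n: option P with n = 1.23.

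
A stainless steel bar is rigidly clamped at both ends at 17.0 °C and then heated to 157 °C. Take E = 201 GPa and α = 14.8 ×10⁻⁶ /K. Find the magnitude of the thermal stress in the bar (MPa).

ΔT = 140.0 K. Constrained thermal stress σ = E·α·ΔT = 201.0×10³ MPa × 14.8×10⁻⁶ × 140.0 = 416 MPa (compressive).

416 MPa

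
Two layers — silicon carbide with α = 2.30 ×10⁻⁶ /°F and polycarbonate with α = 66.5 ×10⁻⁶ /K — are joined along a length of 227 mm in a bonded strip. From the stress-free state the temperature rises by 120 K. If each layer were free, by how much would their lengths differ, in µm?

1700 µm

silicon carbide: α = 2.30×10⁻⁶/°F × 9/5 = 4.14×10⁻⁶/K.
Δα = |4.14 − 66.5|×10⁻⁶/K = 62.4×10⁻⁶/K.
ΔL_mismatch = Δα·L·ΔT = 62.4×10⁻⁶ × 227.0 mm × 120.0 K = 1700 µm.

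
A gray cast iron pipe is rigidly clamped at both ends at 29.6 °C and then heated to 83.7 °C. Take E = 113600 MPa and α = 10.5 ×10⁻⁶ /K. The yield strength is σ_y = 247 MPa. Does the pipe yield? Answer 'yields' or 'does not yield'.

does not yield

E = 113600 MPa = 113.6 GPa.
ΔT = 54.10 K. Constrained thermal stress σ = E·α·ΔT = 113.6×10³ MPa × 10.5×10⁻⁶ × 54.10 = 64.5 MPa (compressive).
Compare to σ_y = 247 MPa: σ < σ_y, so it does not yield.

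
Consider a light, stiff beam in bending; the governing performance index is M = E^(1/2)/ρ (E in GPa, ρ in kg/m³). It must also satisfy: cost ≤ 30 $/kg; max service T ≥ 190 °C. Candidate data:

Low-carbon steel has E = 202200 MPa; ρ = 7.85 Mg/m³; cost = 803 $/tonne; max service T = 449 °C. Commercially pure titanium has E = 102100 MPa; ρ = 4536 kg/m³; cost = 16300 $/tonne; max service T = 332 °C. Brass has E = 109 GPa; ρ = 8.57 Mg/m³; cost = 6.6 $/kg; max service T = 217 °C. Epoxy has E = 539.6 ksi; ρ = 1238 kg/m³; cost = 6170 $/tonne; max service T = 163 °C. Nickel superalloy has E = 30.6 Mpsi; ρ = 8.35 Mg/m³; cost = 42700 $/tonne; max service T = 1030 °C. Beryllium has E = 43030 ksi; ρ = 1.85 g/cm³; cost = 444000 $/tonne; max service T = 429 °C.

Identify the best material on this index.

commercially pure titanium

Screen on constraints: cost ≤ 30 $/kg; max service T ≥ 190 °C. Survivors: low-carbon steel, commercially pure titanium, brass.
In SI units:
  low-carbon steel: E = 202.2 GPa, ρ = 7850 kg/m³
  commercially pure titanium: E = 102.1 GPa, ρ = 4536 kg/m³
  brass: E = 109.0 GPa, ρ = 8570 kg/m³
  commercially pure titanium: M = 2.23×10⁻³
  low-carbon steel: M = 1.81×10⁻³
  brass: M = 1.22×10⁻³
Commercially pure titanium has the largest M.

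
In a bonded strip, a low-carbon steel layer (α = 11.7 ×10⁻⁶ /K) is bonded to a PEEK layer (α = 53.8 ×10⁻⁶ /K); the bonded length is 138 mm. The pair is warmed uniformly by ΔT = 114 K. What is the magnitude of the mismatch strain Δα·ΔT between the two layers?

4.80×10⁻³

Δα = |11.7 − 53.8|×10⁻⁶/K = 42.1×10⁻⁶/K.
Mismatch strain = Δα·ΔT = 42.1×10⁻⁶ × 114.0 = 4.80×10⁻³.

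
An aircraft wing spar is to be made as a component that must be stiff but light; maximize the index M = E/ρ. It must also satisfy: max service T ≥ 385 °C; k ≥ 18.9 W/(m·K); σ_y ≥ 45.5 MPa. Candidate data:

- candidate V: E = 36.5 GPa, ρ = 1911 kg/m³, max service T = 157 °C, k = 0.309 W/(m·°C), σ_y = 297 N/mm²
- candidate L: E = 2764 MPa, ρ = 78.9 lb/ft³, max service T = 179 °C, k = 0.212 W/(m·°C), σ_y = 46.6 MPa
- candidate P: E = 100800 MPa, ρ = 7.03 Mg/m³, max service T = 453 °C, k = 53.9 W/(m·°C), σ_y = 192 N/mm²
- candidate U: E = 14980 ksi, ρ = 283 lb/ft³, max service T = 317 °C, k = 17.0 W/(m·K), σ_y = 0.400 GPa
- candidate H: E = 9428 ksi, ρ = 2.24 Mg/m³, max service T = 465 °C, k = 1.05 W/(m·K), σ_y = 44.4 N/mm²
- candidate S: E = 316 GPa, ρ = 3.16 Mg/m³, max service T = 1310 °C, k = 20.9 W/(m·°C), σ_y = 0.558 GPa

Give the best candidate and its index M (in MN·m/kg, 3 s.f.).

candidate S, M = 100 MN·m/kg

Screen on constraints: max service T ≥ 385 °C; k ≥ 18.9 W/(m·K); σ_y ≥ 45.5 MPa. Survivors: candidate P, candidate S.
Normalizing units and computing the index:
  candidate P: E = 100.8 GPa, ρ = 7030 kg/m³
  candidate S: E = 316.0 GPa, ρ = 3160 kg/m³
  candidate S: M = 100 MN·m/kg
  candidate P: M = 14.3 MN·m/kg
Highest index: candidate S.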